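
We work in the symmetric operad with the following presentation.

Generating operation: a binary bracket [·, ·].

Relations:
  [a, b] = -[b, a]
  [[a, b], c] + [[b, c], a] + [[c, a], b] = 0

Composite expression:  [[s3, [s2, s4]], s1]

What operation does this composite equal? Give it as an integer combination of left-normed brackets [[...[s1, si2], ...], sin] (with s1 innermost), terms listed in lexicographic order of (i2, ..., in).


[[[s1, s2], s4], s3] - [[[s1, s3], s2], s4] + [[[s1, s3], s4], s2] - [[[s1, s4], s2], s3]

In the tensor algebra, words opening s1 carry the s1-anchored form.
Composite bracket: [[s3, [s2, s4]], s1]
Applying ab - ba throughout gives 8 signed words (2^3 = 8).
Keep just the words that open with s1:
  the word s1s2s4s3 carries sign +1 and contributes +[[[s1, s2], s4], s3]
  the word s1s3s2s4 carries sign -1 and contributes -[[[s1, s3], s2], s4]
  the word s1s3s4s2 carries sign +1 and contributes +[[[s1, s3], s4], s2]
  the word s1s4s2s3 carries sign -1 and contributes -[[[s1, s4], s2], s3]


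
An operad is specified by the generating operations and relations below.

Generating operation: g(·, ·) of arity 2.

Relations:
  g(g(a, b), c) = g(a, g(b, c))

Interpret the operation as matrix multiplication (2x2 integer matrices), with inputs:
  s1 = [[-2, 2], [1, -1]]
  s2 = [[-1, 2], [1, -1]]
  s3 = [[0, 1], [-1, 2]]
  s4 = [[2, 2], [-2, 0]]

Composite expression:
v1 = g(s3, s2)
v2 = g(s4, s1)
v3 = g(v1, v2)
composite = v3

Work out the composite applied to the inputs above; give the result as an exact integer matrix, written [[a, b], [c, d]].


[[-6, 6], [-22, 22]]

g(s3, s2) = [[1, -1], [3, -4]]
g(s4, s1) = [[-2, 2], [4, -4]]
g(g(s3, s2), g(s4, s1)) = [[-6, 6], [-22, 22]]


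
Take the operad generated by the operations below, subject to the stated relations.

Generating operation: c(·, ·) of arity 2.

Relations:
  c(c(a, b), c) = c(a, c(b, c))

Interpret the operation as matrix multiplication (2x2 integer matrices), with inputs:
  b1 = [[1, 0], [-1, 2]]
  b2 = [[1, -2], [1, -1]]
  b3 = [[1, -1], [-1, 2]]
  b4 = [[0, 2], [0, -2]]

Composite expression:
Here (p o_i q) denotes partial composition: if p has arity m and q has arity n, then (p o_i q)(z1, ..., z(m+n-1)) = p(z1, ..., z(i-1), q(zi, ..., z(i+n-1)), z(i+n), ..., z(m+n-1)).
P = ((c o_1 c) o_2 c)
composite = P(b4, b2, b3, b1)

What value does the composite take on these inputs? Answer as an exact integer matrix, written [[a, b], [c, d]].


c(b2, b3) = [[3, -5], [2, -3]]
c(b4, c(b2, b3)) = [[4, -6], [-4, 6]]
c(c(b4, c(b2, b3)), b1) = [[10, -12], [-10, 12]]

[[10, -12], [-10, 12]]


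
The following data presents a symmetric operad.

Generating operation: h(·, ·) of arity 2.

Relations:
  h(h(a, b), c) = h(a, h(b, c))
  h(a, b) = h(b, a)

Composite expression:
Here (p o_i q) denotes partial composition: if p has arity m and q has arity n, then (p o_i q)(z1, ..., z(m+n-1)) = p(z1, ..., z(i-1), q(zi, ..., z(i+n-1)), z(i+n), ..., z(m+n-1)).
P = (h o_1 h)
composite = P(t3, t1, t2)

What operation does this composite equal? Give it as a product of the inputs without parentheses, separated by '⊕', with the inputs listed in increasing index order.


Shape and order are irrelevant to h; the t-input set decides.
h(t3, t1) spells out as t3 ⊕ t1
h(h(t3, t1), t2) spells out as t3 ⊕ t1 ⊕ t2
sorting the factors by input index: t1 ⊕ t2 ⊕ t3

t1 ⊕ t2 ⊕ t3


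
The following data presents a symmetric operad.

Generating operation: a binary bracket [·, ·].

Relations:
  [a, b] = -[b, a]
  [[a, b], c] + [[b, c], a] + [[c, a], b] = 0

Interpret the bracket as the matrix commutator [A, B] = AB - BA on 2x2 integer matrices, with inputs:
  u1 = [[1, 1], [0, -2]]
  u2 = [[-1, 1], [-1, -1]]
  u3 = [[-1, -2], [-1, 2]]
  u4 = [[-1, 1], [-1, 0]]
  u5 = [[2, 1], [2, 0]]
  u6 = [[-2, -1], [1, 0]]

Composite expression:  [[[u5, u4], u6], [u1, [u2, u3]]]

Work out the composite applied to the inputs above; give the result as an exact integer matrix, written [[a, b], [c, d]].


[u5, u4] = [[-3, 3], [0, 3]]
[[u5, u4], u6] = [[3, 12], [6, -3]]
[u2, u3] = [[-3, 3], [3, 3]]
[u1, [u2, u3]] = [[3, 15], [-9, -3]]
[[[u5, u4], u6], [u1, [u2, u3]]] = [[-198, 18], [90, 198]]

[[-198, 18], [90, 198]]


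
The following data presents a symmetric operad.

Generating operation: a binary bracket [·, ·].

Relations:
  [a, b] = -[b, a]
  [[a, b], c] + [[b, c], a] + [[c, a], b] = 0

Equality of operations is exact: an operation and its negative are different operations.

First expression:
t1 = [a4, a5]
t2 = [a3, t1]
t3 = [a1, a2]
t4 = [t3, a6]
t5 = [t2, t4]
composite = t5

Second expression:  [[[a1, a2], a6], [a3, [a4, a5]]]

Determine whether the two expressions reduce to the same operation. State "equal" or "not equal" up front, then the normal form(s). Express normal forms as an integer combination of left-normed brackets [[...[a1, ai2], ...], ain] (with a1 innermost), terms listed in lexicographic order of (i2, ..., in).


The first expression reduces to -[[[[[a1, a2], a6], a3], a4], a5] + [[[[[a1, a2], a6], a3], a5], a4] + [[[[[a1, a2], a6], a4], a5], a3] - [[[[[a1, a2], a6], a5], a4], a3]
The second expression reduces to [[[[[a1, a2], a6], a3], a4], a5] - [[[[[a1, a2], a6], a3], a5], a4] - [[[[[a1, a2], a6], a4], a5], a3] + [[[[[a1, a2], a6], a5], a4], a3]
No match — not equal.

not equal: they reduce to -[[[[[a1, a2], a6], a3], a4], a5] + [[[[[a1, a2], a6], a3], a5], a4] + [[[[[a1, a2], a6], a4], a5], a3] - [[[[[a1, a2], a6], a5], a4], a3] and [[[[[a1, a2], a6], a3], a4], a5] - [[[[[a1, a2], a6], a3], a5], a4] - [[[[[a1, a2], a6], a4], a5], a3] + [[[[[a1, a2], a6], a5], a4], a3]


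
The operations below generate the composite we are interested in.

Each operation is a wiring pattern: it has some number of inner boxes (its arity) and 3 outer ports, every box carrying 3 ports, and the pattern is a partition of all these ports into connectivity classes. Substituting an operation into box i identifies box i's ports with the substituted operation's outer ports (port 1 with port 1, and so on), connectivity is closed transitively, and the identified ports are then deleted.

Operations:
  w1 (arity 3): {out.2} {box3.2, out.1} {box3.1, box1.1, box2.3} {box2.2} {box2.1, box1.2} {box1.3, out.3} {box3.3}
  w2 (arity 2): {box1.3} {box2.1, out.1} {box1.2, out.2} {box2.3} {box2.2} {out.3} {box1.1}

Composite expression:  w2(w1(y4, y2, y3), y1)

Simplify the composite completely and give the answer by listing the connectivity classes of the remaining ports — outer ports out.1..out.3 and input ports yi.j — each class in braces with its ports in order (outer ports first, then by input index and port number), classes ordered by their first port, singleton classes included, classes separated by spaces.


{out.1, y1.1} {out.2} {out.3} {y1.2} {y1.3} {y2.1, y4.2} {y2.2} {y2.3, y3.1, y4.1} {y3.2} {y3.3} {y4.3}

Treat the ports identified at w2 as solder joints: merge, then drop.
the subtree at w1 composes to {out.1, y3.2} {out.2} {out.3, y4.3} {y2.1, y4.2} {y2.2} {y2.3, y3.1, y4.1} {y3.3} on (y4, y2, y3); out.j = own outer ports
the subtree at w2 composes to {out.1, y1.1} {out.2} {out.3} {y1.2} {y1.3} {y2.1, y4.2} {y2.2} {y2.3, y3.1, y4.1} {y3.2} {y3.3} {y4.3} on (y4, y2, y3, y1); out.j = own outer ports


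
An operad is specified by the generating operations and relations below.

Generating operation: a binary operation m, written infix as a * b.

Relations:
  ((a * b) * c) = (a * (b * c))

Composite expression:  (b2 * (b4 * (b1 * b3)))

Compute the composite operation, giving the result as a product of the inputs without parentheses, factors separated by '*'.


b2 * b4 * b1 * b3

Associativity of m dissolves the nesting; only the b-input order survives.
(b1 * b3) unparenthesizes to b1 * b3
(b4 * (b1 * b3)) unparenthesizes to b4 * b1 * b3
(b2 * (b4 * (b1 * b3))) unparenthesizes to b2 * b4 * b1 * b3


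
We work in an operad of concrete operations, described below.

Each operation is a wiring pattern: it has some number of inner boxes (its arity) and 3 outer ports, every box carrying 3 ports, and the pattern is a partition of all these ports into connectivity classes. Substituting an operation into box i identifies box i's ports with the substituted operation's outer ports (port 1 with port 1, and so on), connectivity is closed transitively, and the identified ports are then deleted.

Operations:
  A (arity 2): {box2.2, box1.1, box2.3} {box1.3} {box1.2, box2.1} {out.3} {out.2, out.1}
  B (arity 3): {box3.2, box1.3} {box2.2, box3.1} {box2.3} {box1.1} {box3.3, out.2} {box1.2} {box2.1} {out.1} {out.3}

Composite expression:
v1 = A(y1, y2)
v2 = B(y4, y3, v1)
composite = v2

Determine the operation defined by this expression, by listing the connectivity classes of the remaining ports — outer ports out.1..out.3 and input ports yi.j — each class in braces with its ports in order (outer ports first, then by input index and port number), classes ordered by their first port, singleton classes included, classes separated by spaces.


{out.1} {out.2} {out.3} {y1.1, y2.2, y2.3} {y1.2, y2.1} {y1.3} {y3.1} {y3.2, y4.3} {y3.3} {y4.1} {y4.2}

Reachability decides: close wires over B-identified ports.
after A, the pattern on (y1, y2) reads {out.1, out.2} {out.3} {y1.1, y2.2, y2.3} {y1.2, y2.1} {y1.3} (out.j = its outer ports)
after B, the pattern on (y4, y3, y1, y2) reads {out.1} {out.2} {out.3} {y1.1, y2.2, y2.3} {y1.2, y2.1} {y1.3} {y3.1} {y3.2, y4.3} {y3.3} {y4.1} {y4.2} (out.j = its outer ports)


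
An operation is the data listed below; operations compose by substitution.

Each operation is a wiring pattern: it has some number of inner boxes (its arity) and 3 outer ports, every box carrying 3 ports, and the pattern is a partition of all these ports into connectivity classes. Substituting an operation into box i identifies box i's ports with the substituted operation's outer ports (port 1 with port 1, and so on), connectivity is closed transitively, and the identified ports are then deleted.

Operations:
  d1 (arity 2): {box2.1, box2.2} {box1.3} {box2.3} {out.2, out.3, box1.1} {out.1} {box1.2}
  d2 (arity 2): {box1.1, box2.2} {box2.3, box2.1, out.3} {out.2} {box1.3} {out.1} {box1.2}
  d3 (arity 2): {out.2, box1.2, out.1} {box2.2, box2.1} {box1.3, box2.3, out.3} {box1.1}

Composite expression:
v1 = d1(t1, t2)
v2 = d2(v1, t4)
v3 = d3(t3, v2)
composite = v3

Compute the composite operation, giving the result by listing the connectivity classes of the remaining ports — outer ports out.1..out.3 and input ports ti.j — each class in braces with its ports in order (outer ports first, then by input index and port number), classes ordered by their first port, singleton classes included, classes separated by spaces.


{out.1, out.2, t3.2} {out.3, t3.3, t4.1, t4.3} {t1.1} {t1.2} {t1.3} {t2.1, t2.2} {t2.3} {t3.1} {t4.2}

Substituting into d3 glues patterns; closure does the rest.
through d1, on inputs (t1, t2): {out.1} {out.2, out.3, t1.1} {t1.2} {t1.3} {t2.1, t2.2} {t2.3} (out.j = stage outer ports)
through d2, on inputs (t1, t2, t4): {out.1} {out.2} {out.3, t4.1, t4.3} {t1.1} {t1.2} {t1.3} {t2.1, t2.2} {t2.3} {t4.2} (out.j = stage outer ports)
through d3, on inputs (t3, t1, t2, t4): {out.1, out.2, t3.2} {out.3, t3.3, t4.1, t4.3} {t1.1} {t1.2} {t1.3} {t2.1, t2.2} {t2.3} {t3.1} {t4.2} (out.j = stage outer ports)


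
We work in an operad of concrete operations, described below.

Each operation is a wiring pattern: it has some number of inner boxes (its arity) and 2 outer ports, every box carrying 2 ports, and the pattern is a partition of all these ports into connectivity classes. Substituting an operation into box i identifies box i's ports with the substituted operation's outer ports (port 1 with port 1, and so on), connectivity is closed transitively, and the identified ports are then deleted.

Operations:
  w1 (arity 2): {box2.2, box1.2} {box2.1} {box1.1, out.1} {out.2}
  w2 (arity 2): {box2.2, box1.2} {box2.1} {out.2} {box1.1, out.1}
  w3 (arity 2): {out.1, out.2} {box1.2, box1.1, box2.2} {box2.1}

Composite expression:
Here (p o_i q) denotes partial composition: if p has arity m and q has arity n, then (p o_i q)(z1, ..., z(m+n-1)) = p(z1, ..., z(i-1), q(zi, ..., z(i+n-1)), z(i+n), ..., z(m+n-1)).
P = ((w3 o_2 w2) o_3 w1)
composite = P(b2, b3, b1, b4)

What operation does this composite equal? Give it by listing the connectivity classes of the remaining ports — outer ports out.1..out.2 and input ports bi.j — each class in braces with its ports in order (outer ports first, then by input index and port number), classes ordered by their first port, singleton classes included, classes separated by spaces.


Two ports join when wires chain via w3-identified ports.
stage w1: inputs (b1, b4), connectivity {out.1, b1.1} {out.2} {b1.2, b4.2} {b4.1}, out.j its boundary
stage w2: inputs (b3, b1, b4), connectivity {out.1, b3.1} {out.2} {b1.1} {b1.2, b4.2} {b3.2} {b4.1}, out.j its boundary
stage w3: inputs (b2, b3, b1, b4), connectivity {out.1, out.2} {b1.1} {b1.2, b4.2} {b2.1, b2.2} {b3.1} {b3.2} {b4.1}, out.j its boundary

{out.1, out.2} {b1.1} {b1.2, b4.2} {b2.1, b2.2} {b3.1} {b3.2} {b4.1}


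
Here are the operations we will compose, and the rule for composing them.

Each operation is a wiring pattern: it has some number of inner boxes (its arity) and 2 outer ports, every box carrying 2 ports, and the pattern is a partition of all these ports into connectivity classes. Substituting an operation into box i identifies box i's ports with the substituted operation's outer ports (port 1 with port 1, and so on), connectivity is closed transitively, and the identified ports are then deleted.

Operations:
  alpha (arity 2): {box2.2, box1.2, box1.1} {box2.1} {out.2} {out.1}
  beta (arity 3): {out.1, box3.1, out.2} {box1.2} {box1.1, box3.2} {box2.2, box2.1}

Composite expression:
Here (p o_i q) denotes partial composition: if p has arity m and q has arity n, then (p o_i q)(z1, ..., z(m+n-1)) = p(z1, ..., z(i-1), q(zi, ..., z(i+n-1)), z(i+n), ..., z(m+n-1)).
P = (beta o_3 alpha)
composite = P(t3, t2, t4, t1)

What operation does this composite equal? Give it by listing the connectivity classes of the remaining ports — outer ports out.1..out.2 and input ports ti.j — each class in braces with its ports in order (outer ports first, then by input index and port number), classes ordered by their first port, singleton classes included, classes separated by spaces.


Treat the ports identified at beta as solder joints: merge, then drop.
stage alpha: inputs (t4, t1), connectivity {out.1} {out.2} {t1.1} {t1.2, t4.1, t4.2}, out.j its boundary
stage beta: inputs (t3, t2, t4, t1), connectivity {out.1, out.2} {t1.1} {t1.2, t4.1, t4.2} {t2.1, t2.2} {t3.1} {t3.2}, out.j its boundary

{out.1, out.2} {t1.1} {t1.2, t4.1, t4.2} {t2.1, t2.2} {t3.1} {t3.2}


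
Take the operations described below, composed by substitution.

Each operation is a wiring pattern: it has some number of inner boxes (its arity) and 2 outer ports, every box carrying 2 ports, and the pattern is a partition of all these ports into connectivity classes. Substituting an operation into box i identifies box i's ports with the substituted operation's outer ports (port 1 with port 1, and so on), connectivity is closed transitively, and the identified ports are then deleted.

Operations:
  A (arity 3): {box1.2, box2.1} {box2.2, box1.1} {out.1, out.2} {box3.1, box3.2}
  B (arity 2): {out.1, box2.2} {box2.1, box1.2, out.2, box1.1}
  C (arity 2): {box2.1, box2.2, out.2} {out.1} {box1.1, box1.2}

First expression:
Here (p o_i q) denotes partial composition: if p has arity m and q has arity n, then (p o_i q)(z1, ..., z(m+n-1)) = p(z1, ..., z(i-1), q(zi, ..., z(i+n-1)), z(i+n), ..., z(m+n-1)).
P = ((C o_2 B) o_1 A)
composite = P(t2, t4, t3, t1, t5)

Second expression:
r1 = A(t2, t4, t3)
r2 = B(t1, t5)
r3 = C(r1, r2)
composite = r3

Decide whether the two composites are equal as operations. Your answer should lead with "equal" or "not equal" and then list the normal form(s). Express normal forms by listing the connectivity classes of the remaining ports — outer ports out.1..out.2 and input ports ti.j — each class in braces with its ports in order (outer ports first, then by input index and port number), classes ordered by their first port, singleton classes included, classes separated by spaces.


equal — both sides give {out.1} {out.2, t1.1, t1.2, t5.1, t5.2} {t2.1, t4.2} {t2.2, t4.1} {t3.1, t3.2}

Normal form of the first expression: {out.1} {out.2, t1.1, t1.2, t5.1, t5.2} {t2.1, t4.2} {t2.2, t4.1} {t3.1, t3.2}
Normal form of the second expression: {out.1} {out.2, t1.1, t1.2, t5.1, t5.2} {t2.1, t4.2} {t2.2, t4.1} {t3.1, t3.2}
Both agree, so they are equal.


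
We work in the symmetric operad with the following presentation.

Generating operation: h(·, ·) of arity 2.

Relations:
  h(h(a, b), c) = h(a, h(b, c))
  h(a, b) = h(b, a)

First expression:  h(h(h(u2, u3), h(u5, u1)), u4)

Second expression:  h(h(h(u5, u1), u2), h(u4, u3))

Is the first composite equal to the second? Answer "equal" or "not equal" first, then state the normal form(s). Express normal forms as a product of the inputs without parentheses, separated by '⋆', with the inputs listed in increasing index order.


equal: each reduces to u1 ⋆ u2 ⋆ u3 ⋆ u4 ⋆ u5

Normal form of the first expression: u1 ⋆ u2 ⋆ u3 ⋆ u4 ⋆ u5
Normal form of the second expression: u1 ⋆ u2 ⋆ u3 ⋆ u4 ⋆ u5
Both agree, so they are equal.


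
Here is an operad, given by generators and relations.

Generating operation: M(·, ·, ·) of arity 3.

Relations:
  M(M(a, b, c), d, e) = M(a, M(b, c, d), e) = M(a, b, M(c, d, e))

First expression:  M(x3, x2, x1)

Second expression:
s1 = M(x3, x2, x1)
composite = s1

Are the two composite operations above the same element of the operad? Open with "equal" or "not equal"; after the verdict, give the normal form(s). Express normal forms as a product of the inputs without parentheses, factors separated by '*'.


equal — both sides give x3 * x2 * x1

The first expression reduces to x3 * x2 * x1
The second expression reduces to x3 * x2 * x1
The normal forms match — equal.


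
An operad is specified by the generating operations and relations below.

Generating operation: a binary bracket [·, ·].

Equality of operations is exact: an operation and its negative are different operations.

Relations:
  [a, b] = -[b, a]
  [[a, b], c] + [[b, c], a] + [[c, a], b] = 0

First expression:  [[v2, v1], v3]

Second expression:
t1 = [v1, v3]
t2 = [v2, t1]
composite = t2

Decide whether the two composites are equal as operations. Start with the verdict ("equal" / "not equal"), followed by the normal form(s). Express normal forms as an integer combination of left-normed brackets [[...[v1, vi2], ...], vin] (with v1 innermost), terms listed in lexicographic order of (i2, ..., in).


not equal; the first gives -[[v1, v2], v3] and the second -[[v1, v3], v2]


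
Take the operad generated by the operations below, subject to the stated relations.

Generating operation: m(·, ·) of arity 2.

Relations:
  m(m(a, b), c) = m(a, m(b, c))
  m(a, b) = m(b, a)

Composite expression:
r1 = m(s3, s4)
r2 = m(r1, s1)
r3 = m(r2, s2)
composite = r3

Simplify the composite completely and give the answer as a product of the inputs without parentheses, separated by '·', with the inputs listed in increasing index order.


Both nesting and order wash out for m; what remains is which s's occur.
m(s3, s4) spells out as s3 · s4
m(m(s3, s4), s1) spells out as s3 · s4 · s1
m(m(m(s3, s4), s1), s2) spells out as s3 · s4 · s1 · s2
sorting the factors by input index: s1 · s2 · s3 · s4

s1 · s2 · s3 · s4


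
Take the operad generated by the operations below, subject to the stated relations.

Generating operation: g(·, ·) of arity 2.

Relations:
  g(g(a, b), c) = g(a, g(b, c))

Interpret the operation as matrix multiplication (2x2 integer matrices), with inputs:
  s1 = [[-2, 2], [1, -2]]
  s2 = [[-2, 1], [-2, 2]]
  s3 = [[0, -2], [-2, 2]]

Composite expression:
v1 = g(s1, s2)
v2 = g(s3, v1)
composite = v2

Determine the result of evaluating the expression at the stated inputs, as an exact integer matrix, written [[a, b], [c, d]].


[[-4, 6], [4, -10]]

g(s1, s2) = [[0, 2], [2, -3]]
g(s3, g(s1, s2)) = [[-4, 6], [4, -10]]


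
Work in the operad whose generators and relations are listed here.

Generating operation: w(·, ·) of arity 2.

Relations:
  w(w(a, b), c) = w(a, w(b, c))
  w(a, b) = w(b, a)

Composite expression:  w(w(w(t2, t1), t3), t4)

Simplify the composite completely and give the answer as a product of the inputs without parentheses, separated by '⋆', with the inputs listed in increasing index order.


t1 ⋆ t2 ⋆ t3 ⋆ t4

With w associative and commutative, the t-input set is all that matters.
w(t2, t1) reduces to t2 ⋆ t1
w(w(t2, t1), t3) reduces to t2 ⋆ t1 ⋆ t3
w(w(w(t2, t1), t3), t4) reduces to t2 ⋆ t1 ⋆ t3 ⋆ t4
sorting the factors by input index: t1 ⋆ t2 ⋆ t3 ⋆ t4


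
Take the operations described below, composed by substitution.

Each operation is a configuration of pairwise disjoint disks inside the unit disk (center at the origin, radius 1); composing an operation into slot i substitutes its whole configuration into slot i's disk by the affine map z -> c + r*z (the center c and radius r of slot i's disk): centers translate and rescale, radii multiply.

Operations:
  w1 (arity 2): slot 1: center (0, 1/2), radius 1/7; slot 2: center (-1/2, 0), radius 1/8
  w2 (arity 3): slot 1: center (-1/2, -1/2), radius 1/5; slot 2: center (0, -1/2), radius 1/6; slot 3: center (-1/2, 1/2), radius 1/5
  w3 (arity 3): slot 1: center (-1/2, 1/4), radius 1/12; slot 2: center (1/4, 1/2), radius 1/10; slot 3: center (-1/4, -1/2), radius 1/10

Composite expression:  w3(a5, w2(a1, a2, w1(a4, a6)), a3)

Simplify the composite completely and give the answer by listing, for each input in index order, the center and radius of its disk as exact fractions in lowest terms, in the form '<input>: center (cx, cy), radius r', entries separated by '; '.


a1: center (1/5, 9/20), radius 1/50; a2: center (1/4, 9/20), radius 1/60; a3: center (-1/4, -1/2), radius 1/10; a4: center (1/5, 14/25), radius 1/350; a5: center (-1/2, 1/4), radius 1/12; a6: center (19/100, 11/20), radius 1/400

Each a-disk chains the slot maps above it in w3; radii multiply.
tracing a5 down its 1-map path: center (-1/2, 1/4), radius 1/12
tracing a1 down its 2-map path: center (1/5, 9/20), radius 1/50
tracing a2 down its 2-map path: center (1/4, 9/20), radius 1/60
tracing a4 down its 3-map path: center (1/5, 14/25), radius 1/350
tracing a6 down its 3-map path: center (19/100, 11/20), radius 1/400
tracing a3 down its 1-map path: center (-1/4, -1/2), radius 1/10


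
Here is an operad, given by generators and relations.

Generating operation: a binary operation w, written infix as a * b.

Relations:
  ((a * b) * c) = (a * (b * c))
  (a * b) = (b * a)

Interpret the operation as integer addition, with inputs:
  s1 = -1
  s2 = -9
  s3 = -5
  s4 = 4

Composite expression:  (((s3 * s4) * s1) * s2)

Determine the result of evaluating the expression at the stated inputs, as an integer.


-11

(s3 * s4) = -1
((s3 * s4) * s1) = -2
(((s3 * s4) * s1) * s2) = -11


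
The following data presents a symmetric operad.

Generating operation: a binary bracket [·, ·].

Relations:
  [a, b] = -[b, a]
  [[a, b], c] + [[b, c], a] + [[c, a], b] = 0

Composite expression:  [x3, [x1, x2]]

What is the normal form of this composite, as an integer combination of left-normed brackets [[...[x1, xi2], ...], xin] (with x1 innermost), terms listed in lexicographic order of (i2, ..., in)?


-[[x1, x2], x3]

Left-normed coefficients sit on the x1-initial expansion words.
Composite bracket: [x3, [x1, x2]]
Full expansion: 4 signed words from ab - ba (2^2 = 4).
Coefficients come from the x1-initial words:
  sign of x1x2x3 is -1, so it contributes -[[x1, x2], x3]


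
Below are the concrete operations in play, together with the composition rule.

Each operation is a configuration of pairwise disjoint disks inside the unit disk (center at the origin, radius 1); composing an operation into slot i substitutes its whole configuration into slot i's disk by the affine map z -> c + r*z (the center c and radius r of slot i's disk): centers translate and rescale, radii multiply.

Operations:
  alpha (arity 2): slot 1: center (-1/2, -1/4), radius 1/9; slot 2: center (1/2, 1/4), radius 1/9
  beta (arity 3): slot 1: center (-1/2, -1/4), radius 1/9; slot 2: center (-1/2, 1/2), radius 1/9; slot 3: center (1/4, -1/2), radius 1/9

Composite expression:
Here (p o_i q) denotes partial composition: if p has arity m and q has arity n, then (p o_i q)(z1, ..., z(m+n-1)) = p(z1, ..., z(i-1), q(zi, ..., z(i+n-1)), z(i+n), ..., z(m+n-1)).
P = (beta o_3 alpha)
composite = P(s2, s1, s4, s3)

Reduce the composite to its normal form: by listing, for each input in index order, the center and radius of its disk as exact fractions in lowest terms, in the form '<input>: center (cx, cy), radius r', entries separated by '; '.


s1: center (-1/2, 1/2), radius 1/9; s2: center (-1/2, -1/4), radius 1/9; s3: center (11/36, -17/36), radius 1/81; s4: center (7/36, -19/36), radius 1/81

Nesting under beta composes maps z -> c + r*z down each s-path.
tracing s2 down its 1-map path: center (-1/2, -1/4), radius 1/9
tracing s1 down its 1-map path: center (-1/2, 1/2), radius 1/9
tracing s4 down its 2-map path: center (7/36, -19/36), radius 1/81
tracing s3 down its 2-map path: center (11/36, -17/36), radius 1/81


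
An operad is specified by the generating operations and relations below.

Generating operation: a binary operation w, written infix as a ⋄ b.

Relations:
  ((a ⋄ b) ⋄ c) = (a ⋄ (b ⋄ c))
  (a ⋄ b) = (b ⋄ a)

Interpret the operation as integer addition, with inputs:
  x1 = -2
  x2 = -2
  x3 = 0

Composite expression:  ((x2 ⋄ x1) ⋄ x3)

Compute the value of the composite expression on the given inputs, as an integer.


(x2 ⋄ x1) = -4
((x2 ⋄ x1) ⋄ x3) = -4

-4


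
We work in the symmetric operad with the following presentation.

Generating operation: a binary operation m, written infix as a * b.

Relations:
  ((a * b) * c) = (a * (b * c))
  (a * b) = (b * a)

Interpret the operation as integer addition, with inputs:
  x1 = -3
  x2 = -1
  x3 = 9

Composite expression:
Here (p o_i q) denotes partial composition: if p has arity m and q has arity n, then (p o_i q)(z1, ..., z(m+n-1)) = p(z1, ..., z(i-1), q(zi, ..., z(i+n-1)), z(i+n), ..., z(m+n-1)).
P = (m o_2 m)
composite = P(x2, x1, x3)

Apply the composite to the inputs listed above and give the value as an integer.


(x1 * x3) = 6
(x2 * (x1 * x3)) = 5

5


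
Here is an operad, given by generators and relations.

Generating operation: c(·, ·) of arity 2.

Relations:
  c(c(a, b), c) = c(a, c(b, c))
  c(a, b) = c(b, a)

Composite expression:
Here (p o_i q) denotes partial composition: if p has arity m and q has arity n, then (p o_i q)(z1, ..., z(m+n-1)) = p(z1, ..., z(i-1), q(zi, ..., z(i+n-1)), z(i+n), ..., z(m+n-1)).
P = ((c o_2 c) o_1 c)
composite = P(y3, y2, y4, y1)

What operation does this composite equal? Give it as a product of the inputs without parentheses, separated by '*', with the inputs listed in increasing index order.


y1 * y2 * y3 * y4

Reordering under c is free, so list the y-inputs canonically.
c(y3, y2) reduces to y3 * y2
c(y4, y1) reduces to y4 * y1
c(c(y3, y2), c(y4, y1)) reduces to y3 * y2 * y4 * y1
reordering the factors by index: y1 * y2 * y3 * y4


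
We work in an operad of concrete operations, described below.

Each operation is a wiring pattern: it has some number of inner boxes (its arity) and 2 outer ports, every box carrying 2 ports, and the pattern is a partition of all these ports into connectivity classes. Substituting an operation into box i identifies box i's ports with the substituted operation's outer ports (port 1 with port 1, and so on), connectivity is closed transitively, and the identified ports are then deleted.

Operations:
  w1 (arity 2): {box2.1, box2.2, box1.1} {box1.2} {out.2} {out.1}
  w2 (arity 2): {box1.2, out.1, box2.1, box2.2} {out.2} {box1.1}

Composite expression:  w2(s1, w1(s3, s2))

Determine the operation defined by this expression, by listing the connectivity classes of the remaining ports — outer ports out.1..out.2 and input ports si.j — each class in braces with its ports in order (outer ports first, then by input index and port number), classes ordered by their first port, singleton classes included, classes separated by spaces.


{out.1, s1.2} {out.2} {s1.1} {s2.1, s2.2, s3.1} {s3.2}


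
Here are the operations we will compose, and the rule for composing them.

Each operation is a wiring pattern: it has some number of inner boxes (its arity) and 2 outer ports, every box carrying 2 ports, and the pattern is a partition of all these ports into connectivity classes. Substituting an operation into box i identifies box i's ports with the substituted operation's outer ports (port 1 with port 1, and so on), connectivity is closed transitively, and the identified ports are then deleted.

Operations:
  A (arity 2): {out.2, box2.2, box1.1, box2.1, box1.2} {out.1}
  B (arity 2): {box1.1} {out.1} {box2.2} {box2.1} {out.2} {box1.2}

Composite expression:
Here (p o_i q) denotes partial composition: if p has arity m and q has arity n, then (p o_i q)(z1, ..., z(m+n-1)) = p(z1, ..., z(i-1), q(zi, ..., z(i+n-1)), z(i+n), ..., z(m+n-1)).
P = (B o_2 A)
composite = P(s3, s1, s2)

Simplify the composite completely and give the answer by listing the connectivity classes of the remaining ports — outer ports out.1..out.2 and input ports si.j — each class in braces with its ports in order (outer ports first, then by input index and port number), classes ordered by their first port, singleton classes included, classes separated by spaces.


{out.1} {out.2} {s1.1, s1.2, s2.1, s2.2} {s3.1} {s3.2}

Treat the ports identified at B as solder joints: merge, then drop.
through A, on inputs (s1, s2): {out.1} {out.2, s1.1, s1.2, s2.1, s2.2} (out.j = stage outer ports)
through B, on inputs (s3, s1, s2): {out.1} {out.2} {s1.1, s1.2, s2.1, s2.2} {s3.1} {s3.2} (out.j = stage outer ports)


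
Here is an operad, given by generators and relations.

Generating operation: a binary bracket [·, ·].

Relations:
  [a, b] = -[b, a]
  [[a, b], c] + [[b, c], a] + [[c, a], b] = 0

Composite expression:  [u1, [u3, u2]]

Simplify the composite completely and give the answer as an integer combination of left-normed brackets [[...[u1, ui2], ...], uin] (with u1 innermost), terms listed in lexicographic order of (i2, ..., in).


Skip Jacobi rewriting: expand, keep u1-initial words, read off terms.
Composite bracket: [u1, [u3, u2]]
Expanding via [a, b] = ab - ba: 4 signed words (2^2 = 4).
Only words starting with u1 matter:
  sign of u1u2u3 is -1, so it contributes -[[u1, u2], u3]
  sign of u1u3u2 is +1, so it contributes +[[u1, u3], u2]

-[[u1, u2], u3] + [[u1, u3], u2]


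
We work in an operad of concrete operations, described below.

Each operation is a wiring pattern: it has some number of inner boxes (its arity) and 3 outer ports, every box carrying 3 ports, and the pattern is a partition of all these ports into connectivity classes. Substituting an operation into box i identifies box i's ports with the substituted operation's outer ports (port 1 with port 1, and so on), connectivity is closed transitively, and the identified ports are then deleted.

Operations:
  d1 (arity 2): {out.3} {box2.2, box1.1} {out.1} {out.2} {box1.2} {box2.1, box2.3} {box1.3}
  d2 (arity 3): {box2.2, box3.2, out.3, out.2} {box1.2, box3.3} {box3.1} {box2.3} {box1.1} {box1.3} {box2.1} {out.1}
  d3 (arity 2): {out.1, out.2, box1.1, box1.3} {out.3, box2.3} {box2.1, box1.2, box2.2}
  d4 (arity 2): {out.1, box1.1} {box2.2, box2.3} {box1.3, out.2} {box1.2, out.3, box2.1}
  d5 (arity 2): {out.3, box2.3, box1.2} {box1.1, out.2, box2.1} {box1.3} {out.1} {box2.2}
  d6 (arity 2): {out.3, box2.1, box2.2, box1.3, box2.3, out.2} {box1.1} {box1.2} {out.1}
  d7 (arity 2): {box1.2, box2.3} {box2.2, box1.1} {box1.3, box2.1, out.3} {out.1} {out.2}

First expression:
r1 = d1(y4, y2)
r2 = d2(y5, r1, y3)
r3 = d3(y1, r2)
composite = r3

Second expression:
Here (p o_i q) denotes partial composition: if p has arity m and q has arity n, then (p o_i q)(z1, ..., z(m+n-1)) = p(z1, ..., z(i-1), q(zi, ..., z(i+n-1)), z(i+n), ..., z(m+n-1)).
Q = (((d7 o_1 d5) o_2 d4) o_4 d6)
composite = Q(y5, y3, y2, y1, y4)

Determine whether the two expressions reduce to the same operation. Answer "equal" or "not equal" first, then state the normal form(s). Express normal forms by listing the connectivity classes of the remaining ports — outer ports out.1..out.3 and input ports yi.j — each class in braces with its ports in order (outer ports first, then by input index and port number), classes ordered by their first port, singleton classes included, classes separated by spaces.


not equal: they reduce to {out.1, out.2, y1.1, y1.3} {out.3, y1.2, y3.2} {y2.1, y2.3} {y2.2, y4.1} {y3.1} {y3.3, y5.2} {y4.2} {y4.3} {y5.1} {y5.3} and {out.1} {out.2} {out.3, y2.1, y3.2, y5.2} {y1.1} {y1.2} {y1.3, y3.1, y4.1, y4.2, y4.3, y5.1} {y2.2, y2.3} {y3.3} {y5.3}


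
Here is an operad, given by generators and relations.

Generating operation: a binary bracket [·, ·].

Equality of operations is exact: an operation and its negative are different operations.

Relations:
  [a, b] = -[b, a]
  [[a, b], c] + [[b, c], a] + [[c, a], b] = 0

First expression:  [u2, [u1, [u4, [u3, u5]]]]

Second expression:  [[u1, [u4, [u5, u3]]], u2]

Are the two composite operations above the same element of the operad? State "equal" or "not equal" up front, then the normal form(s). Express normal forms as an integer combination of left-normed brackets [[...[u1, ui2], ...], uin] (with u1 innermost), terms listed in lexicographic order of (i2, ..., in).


The first expression, normalized: [[[[u1, u3], u5], u4], u2] - [[[[u1, u4], u3], u5], u2] + [[[[u1, u4], u5], u3], u2] - [[[[u1, u5], u3], u4], u2]
The second expression, normalized: [[[[u1, u3], u5], u4], u2] - [[[[u1, u4], u3], u5], u2] + [[[[u1, u4], u5], u3], u2] - [[[[u1, u5], u3], u4], u2]
Both agree, so they are equal.

equal; both compose to [[[[u1, u3], u5], u4], u2] - [[[[u1, u4], u3], u5], u2] + [[[[u1, u4], u5], u3], u2] - [[[[u1, u5], u3], u4], u2]


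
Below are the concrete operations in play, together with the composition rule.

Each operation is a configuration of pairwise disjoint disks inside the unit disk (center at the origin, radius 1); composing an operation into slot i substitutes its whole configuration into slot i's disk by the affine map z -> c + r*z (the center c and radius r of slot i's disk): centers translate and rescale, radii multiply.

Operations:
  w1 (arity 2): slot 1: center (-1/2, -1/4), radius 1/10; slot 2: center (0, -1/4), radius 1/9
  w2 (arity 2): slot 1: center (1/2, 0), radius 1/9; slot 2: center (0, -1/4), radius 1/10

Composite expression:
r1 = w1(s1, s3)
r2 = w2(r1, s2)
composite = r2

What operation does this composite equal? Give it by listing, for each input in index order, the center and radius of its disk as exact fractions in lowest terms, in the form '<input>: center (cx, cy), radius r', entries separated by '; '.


s1: center (4/9, -1/36), radius 1/90; s2: center (0, -1/4), radius 1/10; s3: center (1/2, -1/36), radius 1/81

Below w2, radii multiply path by path; the s-disk centers shift.
s1: after 2 affine steps, its disk has center (4/9, -1/36), radius 1/90
s3: after 2 affine steps, its disk has center (1/2, -1/36), radius 1/81
s2: after 1 affine step, its disk has center (0, -1/4), radius 1/10


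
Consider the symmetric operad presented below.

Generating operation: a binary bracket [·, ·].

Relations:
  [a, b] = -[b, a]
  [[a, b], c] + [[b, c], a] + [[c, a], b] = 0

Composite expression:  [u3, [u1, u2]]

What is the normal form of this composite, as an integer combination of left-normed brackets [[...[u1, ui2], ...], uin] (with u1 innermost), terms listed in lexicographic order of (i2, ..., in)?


-[[u1, u2], u3]


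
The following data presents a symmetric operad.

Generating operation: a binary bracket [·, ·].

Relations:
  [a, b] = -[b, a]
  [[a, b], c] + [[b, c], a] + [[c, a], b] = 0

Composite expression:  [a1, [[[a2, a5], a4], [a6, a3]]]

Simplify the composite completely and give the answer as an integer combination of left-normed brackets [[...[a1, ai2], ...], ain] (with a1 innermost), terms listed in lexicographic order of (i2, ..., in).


Skip Jacobi rewriting: expand, keep a1-initial words, read off terms.
Composite bracket: [a1, [[[a2, a5], a4], [a6, a3]]]
Applying ab - ba throughout gives 32 signed words (2^5 = 32).
Keep just the words that open with a1:
  a1a2a5a4a3a6 appears with sign -1, giving the term -[[[[[a1, a2], a5], a4], a3], a6]
  a1a2a5a4a6a3 appears with sign +1, giving the term +[[[[[a1, a2], a5], a4], a6], a3]
  a1a3a6a2a5a4 appears with sign +1, giving the term +[[[[[a1, a3], a6], a2], a5], a4]
  a1a3a6a4a2a5 appears with sign -1, giving the term -[[[[[a1, a3], a6], a4], a2], a5]
  a1a3a6a4a5a2 appears with sign +1, giving the term +[[[[[a1, a3], a6], a4], a5], a2]
  a1a3a6a5a2a4 appears with sign -1, giving the term -[[[[[a1, a3], a6], a5], a2], a4]
  a1a4a2a5a3a6 appears with sign +1, giving the term +[[[[[a1, a4], a2], a5], a3], a6]
  a1a4a2a5a6a3 appears with sign -1, giving the term -[[[[[a1, a4], a2], a5], a6], a3]
  a1a4a5a2a3a6 appears with sign -1, giving the term -[[[[[a1, a4], a5], a2], a3], a6]
  a1a4a5a2a6a3 appears with sign +1, giving the term +[[[[[a1, a4], a5], a2], a6], a3]
  a1a5a2a4a3a6 appears with sign +1, giving the term +[[[[[a1, a5], a2], a4], a3], a6]
  a1a5a2a4a6a3 appears with sign -1, giving the term -[[[[[a1, a5], a2], a4], a6], a3]
  a1a6a3a2a5a4 appears with sign -1, giving the term -[[[[[a1, a6], a3], a2], a5], a4]
  a1a6a3a4a2a5 appears with sign +1, giving the term +[[[[[a1, a6], a3], a4], a2], a5]
  a1a6a3a4a5a2 appears with sign -1, giving the term -[[[[[a1, a6], a3], a4], a5], a2]
  a1a6a3a5a2a4 appears with sign +1, giving the term +[[[[[a1, a6], a3], a5], a2], a4]

-[[[[[a1, a2], a5], a4], a3], a6] + [[[[[a1, a2], a5], a4], a6], a3] + [[[[[a1, a3], a6], a2], a5], a4] - [[[[[a1, a3], a6], a4], a2], a5] + [[[[[a1, a3], a6], a4], a5], a2] - [[[[[a1, a3], a6], a5], a2], a4] + [[[[[a1, a4], a2], a5], a3], a6] - [[[[[a1, a4], a2], a5], a6], a3] - [[[[[a1, a4], a5], a2], a3], a6] + [[[[[a1, a4], a5], a2], a6], a3] + [[[[[a1, a5], a2], a4], a3], a6] - [[[[[a1, a5], a2], a4], a6], a3] - [[[[[a1, a6], a3], a2], a5], a4] + [[[[[a1, a6], a3], a4], a2], a5] - [[[[[a1, a6], a3], a4], a5], a2] + [[[[[a1, a6], a3], a5], a2], a4]


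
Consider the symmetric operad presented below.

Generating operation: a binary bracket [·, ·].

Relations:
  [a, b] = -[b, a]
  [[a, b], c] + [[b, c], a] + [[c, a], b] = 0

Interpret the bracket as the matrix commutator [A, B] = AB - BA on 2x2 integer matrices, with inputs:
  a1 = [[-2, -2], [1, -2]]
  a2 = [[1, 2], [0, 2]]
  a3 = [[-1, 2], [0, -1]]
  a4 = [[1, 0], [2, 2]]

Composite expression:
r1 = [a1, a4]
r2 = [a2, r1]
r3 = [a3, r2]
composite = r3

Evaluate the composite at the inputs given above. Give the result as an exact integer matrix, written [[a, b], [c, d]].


[[-2, 8], [0, 2]]


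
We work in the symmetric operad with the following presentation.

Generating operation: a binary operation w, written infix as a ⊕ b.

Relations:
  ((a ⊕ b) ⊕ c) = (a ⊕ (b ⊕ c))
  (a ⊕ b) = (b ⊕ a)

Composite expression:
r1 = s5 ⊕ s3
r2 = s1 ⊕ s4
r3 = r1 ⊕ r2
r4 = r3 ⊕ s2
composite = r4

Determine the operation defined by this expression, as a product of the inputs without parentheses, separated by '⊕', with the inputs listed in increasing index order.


Any arrangement under w is one operation, so sort the s-inputs.
(s5 ⊕ s3) unparenthesizes to s5 ⊕ s3
(s1 ⊕ s4) unparenthesizes to s1 ⊕ s4
((s5 ⊕ s3) ⊕ (s1 ⊕ s4)) unparenthesizes to s5 ⊕ s3 ⊕ s1 ⊕ s4
(((s5 ⊕ s3) ⊕ (s1 ⊕ s4)) ⊕ s2) unparenthesizes to s5 ⊕ s3 ⊕ s1 ⊕ s4 ⊕ s2
the factors in increasing index order: s1 ⊕ s2 ⊕ s3 ⊕ s4 ⊕ s5

s1 ⊕ s2 ⊕ s3 ⊕ s4 ⊕ s5


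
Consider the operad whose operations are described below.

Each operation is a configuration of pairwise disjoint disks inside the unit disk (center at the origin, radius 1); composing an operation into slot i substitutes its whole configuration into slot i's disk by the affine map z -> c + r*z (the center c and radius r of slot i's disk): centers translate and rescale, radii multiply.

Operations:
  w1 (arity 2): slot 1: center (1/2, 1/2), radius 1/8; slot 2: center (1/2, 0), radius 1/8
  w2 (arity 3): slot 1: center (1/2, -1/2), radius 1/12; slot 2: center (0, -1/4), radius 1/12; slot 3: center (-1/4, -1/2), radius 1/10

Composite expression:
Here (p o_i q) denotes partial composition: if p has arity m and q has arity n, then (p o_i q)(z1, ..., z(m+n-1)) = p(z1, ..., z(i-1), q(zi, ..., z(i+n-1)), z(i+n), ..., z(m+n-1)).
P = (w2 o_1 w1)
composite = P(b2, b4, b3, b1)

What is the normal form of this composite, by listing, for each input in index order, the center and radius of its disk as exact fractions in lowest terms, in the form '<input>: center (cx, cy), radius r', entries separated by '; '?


b1: center (-1/4, -1/2), radius 1/10; b2: center (13/24, -11/24), radius 1/96; b3: center (0, -1/4), radius 1/12; b4: center (13/24, -1/2), radius 1/96

Each b-disk chains the slot maps above it in w2; radii multiply.
tracing b2 down its 2-map path: center (13/24, -11/24), radius 1/96
tracing b4 down its 2-map path: center (13/24, -1/2), radius 1/96
tracing b3 down its 1-map path: center (0, -1/4), radius 1/12
tracing b1 down its 1-map path: center (-1/4, -1/2), radius 1/10
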